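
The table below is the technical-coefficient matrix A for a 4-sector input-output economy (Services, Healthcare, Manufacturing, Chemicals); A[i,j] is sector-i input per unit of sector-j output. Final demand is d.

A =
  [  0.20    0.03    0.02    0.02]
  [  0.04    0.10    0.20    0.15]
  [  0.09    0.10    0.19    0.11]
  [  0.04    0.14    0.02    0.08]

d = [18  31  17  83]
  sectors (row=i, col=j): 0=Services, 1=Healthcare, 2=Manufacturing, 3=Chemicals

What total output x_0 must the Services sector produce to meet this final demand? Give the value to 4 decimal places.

Form M = I − A:
  [  0.80   -0.03   -0.02   -0.02]
  [ -0.04    0.90   -0.20   -0.15]
  [ -0.09   -0.10    0.81   -0.11]
  [ -0.04   -0.14   -0.02    0.92]
Leontief inverse L = M⁻¹:
  [  1.2599    0.0535    0.0453    0.0415]
  [  0.1046    1.1840    0.3006    0.2313]
  [  0.1630    0.1774    1.2870    0.1864]
  [  0.0742    0.1864    0.0757    1.1280]
Total output x = L · d:
  x_0 = 1.2599·18 + 0.0535·31 + 0.0453·17 + 0.0415·83 = 28.5535
  x_1 = 0.1046·18 + 1.1840·31 + 0.3006·17 + 0.2313·83 = 62.8908
  x_2 = 0.1630·18 + 0.1774·31 + 1.2870·17 + 0.1864·83 = 45.7797
  x_3 = 0.0742·18 + 0.1864·31 + 0.0757·17 + 1.1280·83 = 102.0244

28.5535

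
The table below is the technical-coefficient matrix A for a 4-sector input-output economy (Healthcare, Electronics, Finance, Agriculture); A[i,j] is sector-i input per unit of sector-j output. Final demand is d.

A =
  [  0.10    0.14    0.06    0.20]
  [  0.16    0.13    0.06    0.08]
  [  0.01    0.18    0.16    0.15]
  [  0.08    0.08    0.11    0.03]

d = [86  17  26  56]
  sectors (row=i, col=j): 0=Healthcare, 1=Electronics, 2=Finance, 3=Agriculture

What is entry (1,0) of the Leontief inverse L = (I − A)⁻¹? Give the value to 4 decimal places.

L[1,0] = 0.2350

Form M = I − A:
  [  0.90   -0.14   -0.06   -0.20]
  [ -0.16    0.87   -0.06   -0.08]
  [ -0.01   -0.18    0.84   -0.15]
  [ -0.08   -0.08   -0.11    0.97]
Leontief inverse L = M⁻¹:
  [  1.1816    0.2452    0.1393    0.2854]
  [  0.2350    1.2290    0.1268    0.1694]
  [  0.0870    0.2939    1.2485    0.2353]
  [  0.1267    0.1549    0.1635    1.0951]
Total output x = L · d:
  x_0 = 1.1816·86 + 0.2452·17 + 0.1393·26 + 0.2854·56 = 125.3915
  x_1 = 0.2350·86 + 1.2290·17 + 0.1268·26 + 0.1694·56 = 53.8832
  x_2 = 0.0870·86 + 0.2939·17 + 1.2485·26 + 0.2353·56 = 58.1180
  x_3 = 0.1267·86 + 0.1549·17 + 0.1635·26 + 1.0951·56 = 79.1082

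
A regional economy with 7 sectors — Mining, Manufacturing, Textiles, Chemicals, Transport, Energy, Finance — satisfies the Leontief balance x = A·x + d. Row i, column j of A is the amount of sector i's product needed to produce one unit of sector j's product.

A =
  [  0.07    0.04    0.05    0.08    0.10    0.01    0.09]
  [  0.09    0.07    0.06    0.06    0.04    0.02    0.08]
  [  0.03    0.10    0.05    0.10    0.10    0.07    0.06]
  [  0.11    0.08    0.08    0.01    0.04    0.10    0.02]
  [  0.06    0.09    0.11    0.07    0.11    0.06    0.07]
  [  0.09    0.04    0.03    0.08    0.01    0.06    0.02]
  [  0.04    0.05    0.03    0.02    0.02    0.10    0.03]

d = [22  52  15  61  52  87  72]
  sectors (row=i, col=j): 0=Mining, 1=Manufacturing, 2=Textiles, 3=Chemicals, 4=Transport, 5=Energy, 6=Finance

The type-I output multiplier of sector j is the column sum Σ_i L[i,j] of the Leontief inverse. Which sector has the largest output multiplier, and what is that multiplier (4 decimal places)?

Mining (1.8636)

Form M = I − A:
  [  0.93   -0.04   -0.05   -0.08   -0.10   -0.01   -0.09]
  [ -0.09    0.93   -0.06   -0.06   -0.04   -0.02   -0.08]
  [ -0.03   -0.10    0.95   -0.10   -0.10   -0.07   -0.06]
  [ -0.11   -0.08   -0.08    0.99   -0.04   -0.10   -0.02]
  [ -0.06   -0.09   -0.11   -0.07    0.89   -0.06   -0.07]
  [ -0.09   -0.04   -0.03   -0.08   -0.01    0.94   -0.02]
  [ -0.04   -0.05   -0.03   -0.02   -0.02   -0.10    0.97]
Leontief inverse L = M⁻¹:
  [  1.1234    0.0939    0.0990    0.1245    0.1508    0.0583    0.1328]
  [  0.1405    1.1187    0.1024    0.1030    0.0856    0.0622    0.1212]
  [  0.0959    0.1620    1.1058    0.1523    0.1529    0.1242    0.1074]
  [  0.1642    0.1298    0.1230    1.0625    0.0889    0.1393    0.0647]
  [  0.1297    0.1612    0.1720    0.1330    1.1749    0.1202    0.1260]
  [  0.1336    0.0762    0.0626    0.1141    0.0440    1.0919    0.0506]
  [  0.0764    0.0804    0.0561    0.0516    0.0460    0.1274    1.0551]
Total output x = L · d:
  x_0 = 1.1234·22 + 0.0939·52 + 0.0990·15 + 0.1245·61 + 0.1508·52 + 0.0583·87 + 0.1328·72 = 61.1538
  x_1 = 0.1405·22 + 1.1187·52 + 0.1024·15 + 0.1030·61 + 0.0856·52 + 0.0622·87 + 0.1212·72 = 87.6798
  x_2 = 0.0959·22 + 0.1620·52 + 1.1058·15 + 0.1523·61 + 0.1529·52 + 0.1242·87 + 0.1074·72 = 62.9018
  x_3 = 0.1642·22 + 0.1298·52 + 0.1230·15 + 1.0625·61 + 0.0889·52 + 0.1393·87 + 0.0647·72 = 98.4177
  x_4 = 0.1297·22 + 0.1612·52 + 0.1720·15 + 0.1330·61 + 1.1749·52 + 0.1202·87 + 0.1260·72 = 102.5422
  x_5 = 0.1336·22 + 0.0762·52 + 0.0626·15 + 0.1141·61 + 0.0440·52 + 1.0919·87 + 0.0506·72 = 115.7263
  x_6 = 0.0764·22 + 0.0804·52 + 0.0561·15 + 0.0516·61 + 0.0460·52 + 0.1274·87 + 1.0551·72 = 99.2877
Output multipliers (column sums of L):
  Mining: 1.8636
  Manufacturing: 1.8222
  Textiles: 1.7210
  Chemicals: 1.7410
  Transport: 1.7431
  Energy: 1.7234
  Finance: 1.6578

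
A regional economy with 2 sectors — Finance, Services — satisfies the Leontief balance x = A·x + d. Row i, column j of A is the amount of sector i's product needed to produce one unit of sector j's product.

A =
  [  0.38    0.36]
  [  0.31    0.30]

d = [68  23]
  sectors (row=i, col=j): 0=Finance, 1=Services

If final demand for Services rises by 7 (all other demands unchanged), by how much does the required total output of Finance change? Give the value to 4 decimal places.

7.8164

Form M = I − A:
  [  0.62   -0.36]
  [ -0.31    0.70]
Leontief inverse L = M⁻¹:
  [  2.1712    1.1166]
  [  0.9615    1.9231]
Total output x = L · d:
  x_0 = 2.1712·68 + 1.1166·23 = 173.3251
  x_1 = 0.9615·68 + 1.9231·23 = 109.6154
Δx_0 = L[0,1] · Δd_1 = 1.1166 · 7 = 7.8164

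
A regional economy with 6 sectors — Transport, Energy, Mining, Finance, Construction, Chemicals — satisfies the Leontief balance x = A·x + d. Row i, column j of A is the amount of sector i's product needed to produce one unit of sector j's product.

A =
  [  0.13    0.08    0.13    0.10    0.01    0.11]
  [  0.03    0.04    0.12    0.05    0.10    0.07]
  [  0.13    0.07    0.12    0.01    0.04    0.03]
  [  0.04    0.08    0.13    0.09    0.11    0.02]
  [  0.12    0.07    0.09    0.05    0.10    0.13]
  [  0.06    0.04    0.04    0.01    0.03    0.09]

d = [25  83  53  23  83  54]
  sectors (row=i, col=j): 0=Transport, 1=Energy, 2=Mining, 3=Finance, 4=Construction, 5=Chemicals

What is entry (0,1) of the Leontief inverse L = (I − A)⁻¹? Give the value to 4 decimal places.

Form M = I − A:
  [  0.87   -0.08   -0.13   -0.10   -0.01   -0.11]
  [ -0.03    0.96   -0.12   -0.05   -0.10   -0.07]
  [ -0.13   -0.07    0.88   -0.01   -0.04   -0.03]
  [ -0.04   -0.08   -0.13    0.91   -0.11   -0.02]
  [ -0.12   -0.07   -0.09   -0.05    0.90   -0.13]
  [ -0.06   -0.04   -0.04   -0.01   -0.03    0.91]
Leontief inverse L = M⁻¹:
  [  1.2177    0.1433    0.2362    0.1498    0.0642    0.1785]
  [  0.0990    1.0867    0.1954    0.0821    0.1447    0.1245]
  [  0.2022    0.1175    1.2010    0.0471    0.0773    0.0851]
  [  0.1189    0.1362    0.2242    1.1320    0.1675    0.0810]
  [  0.2116    0.1328    0.1916    0.0985    1.1557    0.2094]
  [  0.1018    0.0683    0.0857    0.0312    0.0539    1.1277]
Total output x = L · d:
  x_0 = 1.2177·25 + 0.1433·83 + 0.2362·53 + 0.1498·23 + 0.0642·83 + 0.1785·54 = 73.2688
  x_1 = 0.0990·25 + 1.0867·83 + 0.1954·53 + 0.0821·23 + 0.1447·83 + 0.1245·54 = 123.6502
  x_2 = 0.2022·25 + 0.1175·83 + 1.2010·53 + 0.0471·23 + 0.0773·83 + 0.0851·54 = 90.5559
  x_3 = 0.1189·25 + 0.1362·83 + 0.2242·53 + 1.1320·23 + 0.1675·83 + 0.0810·54 = 70.4708
  x_4 = 0.2116·25 + 0.1328·83 + 0.1916·53 + 0.0985·23 + 1.1557·83 + 0.2094·54 = 135.9679
  x_5 = 0.1018·25 + 0.0683·83 + 0.0857·53 + 0.0312·23 + 0.0539·83 + 1.1277·54 = 78.8441

L[0,1] = 0.1433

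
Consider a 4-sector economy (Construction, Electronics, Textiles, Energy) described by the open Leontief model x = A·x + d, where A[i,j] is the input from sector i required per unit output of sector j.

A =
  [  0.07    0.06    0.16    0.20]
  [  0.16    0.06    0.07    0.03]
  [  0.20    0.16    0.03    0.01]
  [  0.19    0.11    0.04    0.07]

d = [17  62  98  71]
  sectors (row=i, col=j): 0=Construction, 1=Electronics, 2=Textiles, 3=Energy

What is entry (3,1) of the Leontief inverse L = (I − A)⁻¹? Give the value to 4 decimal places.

Form M = I − A:
  [  0.93   -0.06   -0.16   -0.20]
  [ -0.16    0.94   -0.07   -0.03]
  [ -0.20   -0.16    0.97   -0.01]
  [ -0.19   -0.11   -0.04    0.93]
Leontief inverse L = M⁻¹:
  [  1.2017    0.1452    0.2196    0.2655]
  [  0.2352    1.1100    0.1225    0.0877]
  [  0.2895    0.2148    1.0975    0.0810]
  [  0.2858    0.1702    0.1066    1.1434]
Total output x = L · d:
  x_0 = 1.2017·17 + 0.1452·62 + 0.2196·98 + 0.2655·71 = 69.8029
  x_1 = 0.2352·17 + 1.1100·62 + 0.1225·98 + 0.0877·71 = 91.0507
  x_2 = 0.2895·17 + 0.2148·62 + 1.0975·98 + 0.0810·71 = 131.5454
  x_3 = 0.2858·17 + 0.1702·62 + 0.1066·98 + 1.1434·71 = 107.0322

L[3,1] = 0.1702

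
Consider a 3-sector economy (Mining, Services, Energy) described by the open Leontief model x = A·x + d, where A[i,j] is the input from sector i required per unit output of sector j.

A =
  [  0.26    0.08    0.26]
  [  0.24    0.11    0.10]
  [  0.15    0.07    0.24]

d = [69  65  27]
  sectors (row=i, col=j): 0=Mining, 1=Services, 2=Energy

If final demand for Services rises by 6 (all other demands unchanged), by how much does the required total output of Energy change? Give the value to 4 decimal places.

Form M = I − A:
  [  0.74   -0.08   -0.26]
  [ -0.24    0.89   -0.10]
  [ -0.15   -0.07    0.76]
Leontief inverse L = M⁻¹:
  [  1.5197    0.1793    0.5435]
  [  0.4481    1.1882    0.3097]
  [  0.3412    0.1448    1.4516]
Total output x = L · d:
  x_0 = 1.5197·69 + 0.1793·65 + 0.5435·27 = 131.1901
  x_1 = 0.4481·69 + 1.1882·65 + 0.3097·27 = 116.5177
  x_2 = 0.3412·69 + 0.1448·65 + 1.4516·27 = 72.1510
Δx_2 = L[2,1] · Δd_1 = 0.1448 · 6 = 0.8690

0.8690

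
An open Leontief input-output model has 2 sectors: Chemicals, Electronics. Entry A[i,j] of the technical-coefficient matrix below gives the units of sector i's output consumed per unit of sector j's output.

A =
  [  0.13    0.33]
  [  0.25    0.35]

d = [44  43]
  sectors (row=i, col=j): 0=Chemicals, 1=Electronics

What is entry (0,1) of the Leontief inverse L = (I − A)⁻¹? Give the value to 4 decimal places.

Form M = I − A:
  [  0.87   -0.33]
  [ -0.25    0.65]
Leontief inverse L = M⁻¹:
  [  1.3458    0.6832]
  [  0.5176    1.8012]
Total output x = L · d:
  x_0 = 1.3458·44 + 0.6832·43 = 88.5921
  x_1 = 0.5176·44 + 1.8012·43 = 100.2277

L[0,1] = 0.6832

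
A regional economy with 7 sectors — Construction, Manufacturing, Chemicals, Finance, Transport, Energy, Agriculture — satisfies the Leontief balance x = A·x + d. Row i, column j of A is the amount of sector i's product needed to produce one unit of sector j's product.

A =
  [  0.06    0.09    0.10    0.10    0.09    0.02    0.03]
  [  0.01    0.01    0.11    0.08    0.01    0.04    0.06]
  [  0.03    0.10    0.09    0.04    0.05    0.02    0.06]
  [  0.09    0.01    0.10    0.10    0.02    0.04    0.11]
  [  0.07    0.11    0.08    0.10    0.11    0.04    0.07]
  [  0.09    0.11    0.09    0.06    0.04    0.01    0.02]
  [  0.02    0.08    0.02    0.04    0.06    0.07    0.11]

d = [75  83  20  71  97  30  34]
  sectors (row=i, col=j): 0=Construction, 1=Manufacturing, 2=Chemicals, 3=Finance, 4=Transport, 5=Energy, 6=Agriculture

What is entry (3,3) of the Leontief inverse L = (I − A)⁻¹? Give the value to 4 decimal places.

L[3,3] = 1.1587

Form M = I − A:
  [  0.94   -0.09   -0.10   -0.10   -0.09   -0.02   -0.03]
  [ -0.01    0.99   -0.11   -0.08   -0.01   -0.04   -0.06]
  [ -0.03   -0.10    0.91   -0.04   -0.05   -0.02   -0.06]
  [ -0.09   -0.01   -0.10    0.90   -0.02   -0.04   -0.11]
  [ -0.07   -0.11   -0.08   -0.10    0.89   -0.04   -0.07]
  [ -0.09   -0.11   -0.09   -0.06   -0.04    0.99   -0.02]
  [ -0.02   -0.08   -0.02   -0.04   -0.06   -0.07    0.89]
Leontief inverse L = M⁻¹:
  [  1.1038    0.1479    0.1763    0.1661    0.1353    0.0505    0.0914]
  [  0.0379    1.0492    0.1552    0.1169    0.0365    0.0596    0.1011]
  [  0.0593    0.1450    1.1467    0.0874    0.0833    0.0447    0.1074]
  [  0.1321    0.0692    0.1666    1.1587    0.0642    0.0703    0.1702]
  [  0.1214    0.1793    0.1677    0.1778    1.1644    0.0774    0.1428]
  [  0.1239    0.1572    0.1559    0.1152    0.0768    1.0347    0.0688]
  [  0.0534    0.1285    0.0747    0.0893    0.0956    0.0973    1.1598]
Total output x = L · d:
  x_0 = 1.1038·75 + 0.1479·83 + 0.1763·20 + 0.1661·71 + 0.1353·97 + 0.0505·30 + 0.0914·34 = 128.1245
  x_1 = 0.0379·75 + 1.0492·83 + 0.1552·20 + 0.1169·71 + 0.0365·97 + 0.0596·30 + 0.1011·34 = 110.0963
  x_2 = 0.0593·75 + 0.1450·83 + 1.1467·20 + 0.0874·71 + 0.0833·97 + 0.0447·30 + 0.1074·34 = 58.6927
  x_3 = 0.1321·75 + 0.0692·83 + 0.1666·20 + 1.1587·71 + 0.0642·97 + 0.0703·30 + 0.1702·34 = 115.3744
  x_4 = 0.1214·75 + 0.1793·83 + 0.1677·20 + 0.1778·71 + 1.1644·97 + 0.0774·30 + 0.1428·34 = 160.0905
  x_5 = 0.1239·75 + 0.1572·83 + 0.1559·20 + 0.1152·71 + 0.0768·97 + 1.0347·30 + 0.0688·34 = 74.4777
  x_6 = 0.0534·75 + 0.1285·83 + 0.0747·20 + 0.0893·71 + 0.0956·97 + 0.0973·30 + 1.1598·34 = 74.1325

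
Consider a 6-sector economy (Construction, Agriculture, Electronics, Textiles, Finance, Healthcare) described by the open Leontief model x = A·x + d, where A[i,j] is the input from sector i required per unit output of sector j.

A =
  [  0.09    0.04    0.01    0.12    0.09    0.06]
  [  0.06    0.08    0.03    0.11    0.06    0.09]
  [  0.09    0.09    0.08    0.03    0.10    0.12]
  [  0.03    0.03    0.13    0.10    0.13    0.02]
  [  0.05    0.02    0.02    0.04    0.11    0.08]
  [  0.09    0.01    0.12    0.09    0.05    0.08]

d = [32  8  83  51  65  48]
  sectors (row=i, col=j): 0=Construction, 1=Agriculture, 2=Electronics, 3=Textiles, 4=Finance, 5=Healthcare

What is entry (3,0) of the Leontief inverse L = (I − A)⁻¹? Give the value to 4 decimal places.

L[3,0] = 0.0790

Form M = I − A:
  [  0.91   -0.04   -0.01   -0.12   -0.09   -0.06]
  [ -0.06    0.92   -0.03   -0.11   -0.06   -0.09]
  [ -0.09   -0.09    0.92   -0.03   -0.10   -0.12]
  [ -0.03   -0.03   -0.13    0.90   -0.13   -0.02]
  [ -0.05   -0.02   -0.02   -0.04    0.89   -0.08]
  [ -0.09   -0.01   -0.12   -0.09   -0.05    0.92]
Leontief inverse L = M⁻¹:
  [  1.1338    0.0652    0.0568    0.1786    0.1574    0.1053]
  [  0.1081    1.1097    0.0830    0.1726    0.1282    0.1413]
  [  0.1522    0.1268    1.1353    0.1003    0.1767    0.1880]
  [  0.0790    0.0640    0.1804    1.1524    0.2053    0.0778]
  [  0.0861    0.0382    0.0544    0.0814    1.1596    0.1191]
  [  0.1444    0.0433    0.1751    0.1496    0.1229    1.1374]
Total output x = L · d:
  x_0 = 1.1338·32 + 0.0652·8 + 0.0568·83 + 0.1786·51 + 0.1574·65 + 0.1053·48 = 65.9160
  x_1 = 0.1081·32 + 1.1097·8 + 0.0830·83 + 0.1726·51 + 0.1282·65 + 0.1413·48 = 43.1476
  x_2 = 0.1522·32 + 0.1268·8 + 1.1353·83 + 0.1003·51 + 0.1767·65 + 0.1880·48 = 125.7385
  x_3 = 0.0790·32 + 0.0640·8 + 0.1804·83 + 1.1524·51 + 0.2053·65 + 0.0778·48 = 93.8647
  x_4 = 0.0861·32 + 0.0382·8 + 0.0544·83 + 0.0814·51 + 1.1596·65 + 0.1191·48 = 92.8153
  x_5 = 0.1444·32 + 0.0433·8 + 0.1751·83 + 0.1496·51 + 0.1229·65 + 1.1374·48 = 89.7186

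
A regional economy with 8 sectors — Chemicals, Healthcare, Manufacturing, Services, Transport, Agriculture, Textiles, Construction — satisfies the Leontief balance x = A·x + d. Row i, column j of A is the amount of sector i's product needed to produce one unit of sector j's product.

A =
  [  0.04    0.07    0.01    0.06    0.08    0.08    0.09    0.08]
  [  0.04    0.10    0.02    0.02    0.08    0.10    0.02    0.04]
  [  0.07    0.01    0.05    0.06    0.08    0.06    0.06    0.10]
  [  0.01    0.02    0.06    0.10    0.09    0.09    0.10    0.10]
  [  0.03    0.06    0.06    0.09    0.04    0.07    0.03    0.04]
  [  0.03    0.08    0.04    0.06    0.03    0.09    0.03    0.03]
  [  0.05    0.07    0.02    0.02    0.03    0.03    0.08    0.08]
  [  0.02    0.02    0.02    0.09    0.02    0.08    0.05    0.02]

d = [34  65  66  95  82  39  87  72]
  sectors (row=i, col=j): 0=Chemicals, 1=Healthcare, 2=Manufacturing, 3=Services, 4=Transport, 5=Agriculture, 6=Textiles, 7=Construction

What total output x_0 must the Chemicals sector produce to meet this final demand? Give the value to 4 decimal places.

95.1394

Form M = I − A:
  [  0.96   -0.07   -0.01   -0.06   -0.08   -0.08   -0.09   -0.08]
  [ -0.04    0.90   -0.02   -0.02   -0.08   -0.10   -0.02   -0.04]
  [ -0.07   -0.01    0.95   -0.06   -0.08   -0.06   -0.06   -0.10]
  [ -0.01   -0.02   -0.06    0.90   -0.09   -0.09   -0.10   -0.10]
  [ -0.03   -0.06   -0.06   -0.09    0.96   -0.07   -0.03   -0.04]
  [ -0.03   -0.08   -0.04   -0.06   -0.03    0.91   -0.03   -0.03]
  [ -0.05   -0.07   -0.02   -0.02   -0.03   -0.03    0.92   -0.08]
  [ -0.02   -0.02   -0.02   -0.09   -0.02   -0.08   -0.05    0.98]
Leontief inverse L = M⁻¹:
  [  1.0693    0.1212    0.0408    0.1150    0.1250    0.1469    0.1383    0.1290]
  [  0.0649    1.1461    0.0459    0.0643    0.1190    0.1588    0.0545    0.0775]
  [  0.0989    0.0536    1.0808    0.1180    0.1243    0.1239    0.1104    0.1505]
  [  0.0432    0.0700    0.0980    1.1664    0.1403    0.1633    0.1575    0.1590]
  [  0.0555    0.0996    0.0886    0.1389    1.0831    0.1287    0.0727    0.0859]
  [  0.0537    0.1202    0.0650    0.1022    0.0688    1.1448    0.0666    0.0696]
  [  0.0730    0.1081    0.0400    0.0580    0.0636    0.0786    1.1163    0.1165]
  [  0.0384    0.0507    0.0420    0.1273    0.0514    0.1239    0.0845    1.0557]
Total output x = L · d:
  x_0 = 1.0693·34 + 0.1212·65 + 0.0408·66 + 0.1150·95 + 0.1250·82 + 0.1469·39 + 0.1383·87 + 0.1290·72 = 95.1394
  x_1 = 0.0649·34 + 1.1461·65 + 0.0459·66 + 0.0643·95 + 0.1190·82 + 0.1588·39 + 0.0545·87 + 0.0775·72 = 112.1174
  x_2 = 0.0989·34 + 0.0536·65 + 1.0808·66 + 0.1180·95 + 0.1243·82 + 0.1239·39 + 0.1104·87 + 0.1505·72 = 124.8602
  x_3 = 0.0432·34 + 0.0700·65 + 0.0980·66 + 1.1664·95 + 0.1403·82 + 0.1633·39 + 0.1575·87 + 0.1590·72 = 166.3115
  x_4 = 0.0555·34 + 0.0996·65 + 0.0886·66 + 0.1389·95 + 1.0831·82 + 0.1287·39 + 0.0727·87 + 0.0859·72 = 133.7403
  x_5 = 0.0537·34 + 0.1202·65 + 0.0650·66 + 0.1022·95 + 0.0688·82 + 1.1448·39 + 0.0666·87 + 0.0696·72 = 84.7347
  x_6 = 0.0730·34 + 0.1081·65 + 0.0400·66 + 0.0580·95 + 0.0636·82 + 0.0786·39 + 1.1163·87 + 0.1165·72 = 131.4487
  x_7 = 0.0384·34 + 0.0507·65 + 0.0420·66 + 0.1273·95 + 0.0514·82 + 0.1239·39 + 0.0845·87 + 1.0557·72 = 111.8739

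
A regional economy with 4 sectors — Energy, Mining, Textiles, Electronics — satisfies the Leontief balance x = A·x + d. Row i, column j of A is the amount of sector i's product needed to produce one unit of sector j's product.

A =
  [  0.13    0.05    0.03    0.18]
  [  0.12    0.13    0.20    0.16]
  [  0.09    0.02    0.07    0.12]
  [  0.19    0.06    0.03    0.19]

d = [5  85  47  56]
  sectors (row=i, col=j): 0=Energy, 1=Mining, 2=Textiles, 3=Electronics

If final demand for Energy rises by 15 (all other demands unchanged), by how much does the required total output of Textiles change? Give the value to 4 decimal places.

Form M = I − A:
  [  0.87   -0.05   -0.03   -0.18]
  [ -0.12    0.87   -0.20   -0.16]
  [ -0.09   -0.02    0.93   -0.12]
  [ -0.19   -0.06   -0.03    0.81]
Leontief inverse L = M⁻¹:
  [  1.2358    0.0936    0.0698    0.3034]
  [  0.2667    1.1943    0.2763    0.3361]
  [  0.1661    0.0492    1.0980    0.2093]
  [  0.3158    0.1122    0.0775    1.3384]
Total output x = L · d:
  x_0 = 1.2358·5 + 0.0936·85 + 0.0698·47 + 0.3034·56 = 34.4034
  x_1 = 0.2667·5 + 1.1943·85 + 0.2763·47 + 0.3361·56 = 134.6550
  x_2 = 0.1661·5 + 0.0492·85 + 1.0980·47 + 0.2093·56 = 68.3384
  x_3 = 0.3158·5 + 0.1122·85 + 0.0775·47 + 1.3384·56 = 89.7112
Δx_2 = L[2,0] · Δd_0 = 0.1661 · 15 = 2.4912

2.4912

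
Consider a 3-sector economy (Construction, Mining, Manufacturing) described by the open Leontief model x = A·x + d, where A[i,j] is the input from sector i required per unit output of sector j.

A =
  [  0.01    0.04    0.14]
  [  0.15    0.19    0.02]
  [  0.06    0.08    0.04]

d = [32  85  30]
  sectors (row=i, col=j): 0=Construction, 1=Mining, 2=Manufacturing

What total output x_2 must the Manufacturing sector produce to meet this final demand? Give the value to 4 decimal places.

Form M = I − A:
  [  0.99   -0.04   -0.14]
  [ -0.15    0.81   -0.02]
  [ -0.06   -0.08    0.96]
Leontief inverse L = M⁻¹:
  [  1.0292    0.0658    0.1515]
  [  0.1926    1.2494    0.0541]
  [  0.0804    0.1082    1.0556]
Total output x = L · d:
  x_0 = 1.0292·32 + 0.0658·85 + 0.1515·30 = 43.0719
  x_1 = 0.1926·32 + 1.2494·85 + 0.0541·30 = 113.9872
  x_2 = 0.0804·32 + 0.1082·85 + 1.0556·30 = 43.4409

43.4409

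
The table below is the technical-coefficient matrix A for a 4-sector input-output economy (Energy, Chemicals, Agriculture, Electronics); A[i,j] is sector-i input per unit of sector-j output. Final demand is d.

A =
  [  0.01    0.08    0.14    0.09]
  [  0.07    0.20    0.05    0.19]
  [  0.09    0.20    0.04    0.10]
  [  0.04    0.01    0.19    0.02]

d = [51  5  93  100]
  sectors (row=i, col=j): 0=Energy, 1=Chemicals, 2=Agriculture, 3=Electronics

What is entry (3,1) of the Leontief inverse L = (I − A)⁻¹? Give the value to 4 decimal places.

Form M = I − A:
  [  0.99   -0.08   -0.14   -0.09]
  [ -0.07    0.80   -0.05   -0.19]
  [ -0.09   -0.20    0.96   -0.10]
  [ -0.04   -0.01   -0.19    0.98]
Leontief inverse L = M⁻¹:
  [  1.0440    0.1534    0.1889    0.1449]
  [  0.1158    1.2999    0.1394    0.2769]
  [  0.1292    0.2931    1.1118    0.1821]
  [  0.0688    0.0764    0.2247    1.0645]
Total output x = L · d:
  x_0 = 1.0440·51 + 0.1534·5 + 0.1889·93 + 0.1449·100 = 86.0695
  x_1 = 0.1158·51 + 1.2999·5 + 0.1394·93 + 0.2769·100 = 53.0535
  x_2 = 0.1292·51 + 0.2931·5 + 1.1118·93 + 0.1821·100 = 129.6671
  x_3 = 0.0688·51 + 0.0764·5 + 0.2247·93 + 1.0645·100 = 131.2348

L[3,1] = 0.0764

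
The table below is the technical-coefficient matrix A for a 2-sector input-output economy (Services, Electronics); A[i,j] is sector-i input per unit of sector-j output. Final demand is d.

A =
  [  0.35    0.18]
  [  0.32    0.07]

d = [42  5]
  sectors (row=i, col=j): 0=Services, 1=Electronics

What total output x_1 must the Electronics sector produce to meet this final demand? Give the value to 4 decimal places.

30.5175

Form M = I − A:
  [  0.65   -0.18]
  [ -0.32    0.93]
Leontief inverse L = M⁻¹:
  [  1.7005    0.3291]
  [  0.5851    1.1885]
Total output x = L · d:
  x_0 = 1.7005·42 + 0.3291·5 = 73.0664
  x_1 = 0.5851·42 + 1.1885·5 = 30.5175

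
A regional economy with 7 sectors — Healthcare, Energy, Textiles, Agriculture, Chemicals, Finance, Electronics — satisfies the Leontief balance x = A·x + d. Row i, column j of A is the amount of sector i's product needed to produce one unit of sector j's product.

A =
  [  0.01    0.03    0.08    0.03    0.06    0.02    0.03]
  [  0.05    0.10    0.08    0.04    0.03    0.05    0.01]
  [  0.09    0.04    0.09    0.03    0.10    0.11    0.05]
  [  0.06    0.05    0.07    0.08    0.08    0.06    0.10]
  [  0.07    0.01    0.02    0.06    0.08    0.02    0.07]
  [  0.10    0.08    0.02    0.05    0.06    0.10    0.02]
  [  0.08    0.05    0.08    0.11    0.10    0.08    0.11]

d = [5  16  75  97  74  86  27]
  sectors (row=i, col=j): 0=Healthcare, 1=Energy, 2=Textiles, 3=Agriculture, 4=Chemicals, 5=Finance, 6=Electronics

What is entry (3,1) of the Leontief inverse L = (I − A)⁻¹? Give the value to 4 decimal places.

L[3,1] = 0.0929

Form M = I − A:
  [  0.99   -0.03   -0.08   -0.03   -0.06   -0.02   -0.03]
  [ -0.05    0.90   -0.08   -0.04   -0.03   -0.05   -0.01]
  [ -0.09   -0.04    0.91   -0.03   -0.10   -0.11   -0.05]
  [ -0.06   -0.05   -0.07    0.92   -0.08   -0.06   -0.10]
  [ -0.07   -0.01   -0.02   -0.06    0.92   -0.02   -0.07]
  [ -0.10   -0.08   -0.02   -0.05   -0.06    0.90   -0.02]
  [ -0.08   -0.05   -0.08   -0.11   -0.10   -0.08    0.89]
Leontief inverse L = M⁻¹:
  [  1.0423    0.0513    0.1086    0.0555    0.0957    0.0502    0.0567]
  [  0.0896    1.1342    0.1199    0.0702    0.0719    0.0893    0.0381]
  [  0.1484    0.0816    1.1406    0.0766    0.1640    0.1645    0.0952]
  [  0.1192    0.0929    0.1251    1.1332    0.1472    0.1156    0.1536]
  [  0.1060    0.0344    0.0550    0.0957    1.1243    0.0519    0.1074]
  [  0.1441    0.1180    0.0619    0.0873    0.1078    1.1414    0.0536]
  [  0.1517    0.1016    0.1462    0.1745    0.1816    0.1470    1.1753]
Total output x = L · d:
  x_0 = 1.0423·5 + 0.0513·16 + 0.1086·75 + 0.0555·97 + 0.0957·74 + 0.0502·86 + 0.0567·27 = 32.4912
  x_1 = 0.0896·5 + 1.1342·16 + 0.1199·75 + 0.0702·97 + 0.0719·74 + 0.0893·86 + 0.0381·27 = 48.4307
  x_2 = 0.1484·5 + 0.0816·16 + 1.1406·75 + 0.0766·97 + 0.1640·74 + 0.1645·86 + 0.0952·27 = 123.8761
  x_3 = 0.1192·5 + 0.0929·16 + 0.1251·75 + 1.1332·97 + 0.1472·74 + 0.1156·86 + 0.1536·27 = 146.3640
  x_4 = 0.1060·5 + 0.0344·16 + 0.0550·75 + 0.0957·97 + 1.1243·74 + 0.0519·86 + 0.1074·27 = 105.0552
  x_5 = 0.1441·5 + 0.1180·16 + 0.0619·75 + 0.0873·97 + 0.1078·74 + 1.1414·86 + 0.0536·27 = 123.3161
  x_6 = 0.1517·5 + 0.1016·16 + 0.1462·75 + 0.1745·97 + 0.1816·74 + 0.1470·86 + 1.1753·27 = 88.0919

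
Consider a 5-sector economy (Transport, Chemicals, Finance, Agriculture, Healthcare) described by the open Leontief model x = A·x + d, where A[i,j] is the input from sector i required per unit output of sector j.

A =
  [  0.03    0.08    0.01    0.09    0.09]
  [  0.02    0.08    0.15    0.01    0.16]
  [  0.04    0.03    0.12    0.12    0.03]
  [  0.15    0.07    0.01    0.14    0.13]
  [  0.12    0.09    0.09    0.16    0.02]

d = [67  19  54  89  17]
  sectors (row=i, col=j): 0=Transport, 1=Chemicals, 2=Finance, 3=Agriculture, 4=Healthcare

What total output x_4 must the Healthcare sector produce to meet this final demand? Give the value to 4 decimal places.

Form M = I − A:
  [  0.97   -0.08   -0.01   -0.09   -0.09]
  [ -0.02    0.92   -0.15   -0.01   -0.16]
  [ -0.04   -0.03    0.88   -0.12   -0.03]
  [ -0.15   -0.07   -0.01    0.86   -0.13]
  [ -0.12   -0.09   -0.09   -0.16    0.98]
Leontief inverse L = M⁻¹:
  [  1.0753    0.1199    0.0486    0.1466    0.1393]
  [  0.0719    1.1275    0.2154    0.0896    0.2092]
  [  0.0878    0.0674    1.1591    0.1865    0.0793]
  [  0.2220    0.1356    0.0610    1.2348    0.2082]
  [  0.1826    0.1466    0.1421    0.2449    1.0979]
Total output x = L · d:
  x_0 = 1.0753·67 + 0.1199·19 + 0.0486·54 + 0.1466·89 + 0.1393·17 = 92.3604
  x_1 = 0.0719·67 + 1.1275·19 + 0.2154·54 + 0.0896·89 + 0.2092·17 = 49.4004
  x_2 = 0.0878·67 + 0.0674·19 + 1.1591·54 + 0.1865·89 + 0.0793·17 = 87.6969
  x_3 = 0.2220·67 + 0.1356·19 + 0.0610·54 + 1.2348·89 + 0.2082·17 = 134.1851
  x_4 = 0.1826·67 + 0.1466·19 + 0.1421·54 + 0.2449·89 + 1.0979·17 = 63.1547

63.1547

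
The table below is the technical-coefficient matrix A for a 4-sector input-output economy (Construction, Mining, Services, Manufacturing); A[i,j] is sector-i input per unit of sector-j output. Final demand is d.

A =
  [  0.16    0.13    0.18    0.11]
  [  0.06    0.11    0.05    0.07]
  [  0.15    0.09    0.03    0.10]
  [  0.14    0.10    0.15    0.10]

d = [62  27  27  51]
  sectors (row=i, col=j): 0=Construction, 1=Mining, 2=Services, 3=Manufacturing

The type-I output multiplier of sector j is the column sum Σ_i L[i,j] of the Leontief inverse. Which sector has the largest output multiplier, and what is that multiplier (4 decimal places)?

Form M = I − A:
  [  0.84   -0.13   -0.18   -0.11]
  [ -0.06    0.89   -0.05   -0.07]
  [ -0.15   -0.09    0.97   -0.10]
  [ -0.14   -0.10   -0.15    0.90]
Leontief inverse L = M⁻¹:
  [  1.2933    0.2411    0.2847    0.2084]
  [  0.1205    1.1644    0.1004    0.1165]
  [  0.2374    0.1654    1.1090    0.1651]
  [  0.2541    0.1944    0.2403    1.1840]
Total output x = L · d:
  x_0 = 1.2933·62 + 0.2411·27 + 0.2847·27 + 0.2084·51 = 105.0091
  x_1 = 0.1205·62 + 1.1644·27 + 0.1004·27 + 0.1165·51 = 47.5609
  x_2 = 0.2374·62 + 0.1654·27 + 1.1090·27 + 0.1651·51 = 57.5459
  x_3 = 0.2541·62 + 0.1944·27 + 0.2403·27 + 1.1840·51 = 87.8770
Output multipliers (column sums of L):
  Construction: 1.9053
  Mining: 1.7654
  Services: 1.7343
  Manufacturing: 1.6740

Construction (1.9053)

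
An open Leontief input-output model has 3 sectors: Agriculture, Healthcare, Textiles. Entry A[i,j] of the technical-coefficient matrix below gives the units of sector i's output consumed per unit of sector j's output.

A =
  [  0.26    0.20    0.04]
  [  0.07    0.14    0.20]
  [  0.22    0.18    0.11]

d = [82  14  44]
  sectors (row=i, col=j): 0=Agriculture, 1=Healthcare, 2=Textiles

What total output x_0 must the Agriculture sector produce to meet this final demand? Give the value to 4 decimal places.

128.6718

Form M = I − A:
  [  0.74   -0.20   -0.04]
  [ -0.07    0.86   -0.20]
  [ -0.22   -0.18    0.89]
Leontief inverse L = M⁻¹:
  [  1.4290    0.3628    0.1458]
  [  0.2083    1.2731    0.2954]
  [  0.3954    0.3472    1.2194]
Total output x = L · d:
  x_0 = 1.4290·82 + 0.3628·14 + 0.1458·44 = 128.6718
  x_1 = 0.2083·82 + 1.2731·14 + 0.2954·44 = 47.8994
  x_2 = 0.3954·82 + 0.3472·14 + 1.2194·44 = 90.9322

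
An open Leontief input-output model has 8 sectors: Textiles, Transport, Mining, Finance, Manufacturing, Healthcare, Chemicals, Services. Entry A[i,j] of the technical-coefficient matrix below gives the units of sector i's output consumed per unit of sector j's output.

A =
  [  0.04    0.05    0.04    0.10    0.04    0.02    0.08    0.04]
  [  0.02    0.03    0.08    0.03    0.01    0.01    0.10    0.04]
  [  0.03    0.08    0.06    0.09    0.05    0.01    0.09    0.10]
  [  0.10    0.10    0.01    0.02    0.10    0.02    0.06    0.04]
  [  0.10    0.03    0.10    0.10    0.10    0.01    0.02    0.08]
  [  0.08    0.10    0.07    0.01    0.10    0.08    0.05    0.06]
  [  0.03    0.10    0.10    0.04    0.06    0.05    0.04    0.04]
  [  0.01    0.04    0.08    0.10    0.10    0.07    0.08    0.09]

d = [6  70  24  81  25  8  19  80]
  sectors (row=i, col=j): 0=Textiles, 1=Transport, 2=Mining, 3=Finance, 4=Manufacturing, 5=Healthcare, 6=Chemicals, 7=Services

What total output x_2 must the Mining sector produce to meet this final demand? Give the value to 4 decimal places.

68.5896

Form M = I − A:
  [  0.96   -0.05   -0.04   -0.10   -0.04   -0.02   -0.08   -0.04]
  [ -0.02    0.97   -0.08   -0.03   -0.01   -0.01   -0.10   -0.04]
  [ -0.03   -0.08    0.94   -0.09   -0.05   -0.01   -0.09   -0.10]
  [ -0.10   -0.10   -0.01    0.98   -0.10   -0.02   -0.06   -0.04]
  [ -0.10   -0.03   -0.10   -0.10    0.90   -0.01   -0.02   -0.08]
  [ -0.08   -0.10   -0.07   -0.01   -0.10    0.92   -0.05   -0.06]
  [ -0.03   -0.10   -0.10   -0.04   -0.06   -0.05    0.96   -0.04]
  [ -0.01   -0.04   -0.08   -0.10   -0.10   -0.07   -0.08    0.91]
Leontief inverse L = M⁻¹:
  [  1.0800    0.1023    0.0904    0.1456    0.0932    0.0433    0.1295    0.0850]
  [  0.0461    1.0728    0.1231    0.0679    0.0497    0.0296    0.1405    0.0782]
  [  0.0758    0.1425    1.1262    0.1504    0.1167    0.0405    0.1540    0.1597]
  [  0.1414    0.1485    0.0694    1.0756    0.1536    0.0435    0.1139    0.0890]
  [  0.1549    0.0949    0.1661    0.1727    1.1739    0.0386    0.0878    0.1464]
  [  0.1315    0.1641    0.1446    0.0781    0.1699    1.1127    0.1185    0.1258]
  [  0.0718    0.1552    0.1603    0.0940    0.1165    0.0753    1.0990    0.0952]
  [  0.0696    0.1138    0.1565    0.1693    0.1827    0.1066    0.1490    1.1612]
Total output x = L · d:
  x_0 = 1.0800·6 + 0.1023·70 + 0.0904·24 + 0.1456·81 + 0.0932·25 + 0.0433·8 + 0.1295·19 + 0.0850·80 = 39.5433
  x_1 = 0.0461·6 + 1.0728·70 + 0.1231·24 + 0.0679·81 + 0.0497·25 + 0.0296·8 + 0.1405·19 + 0.0782·80 = 94.2285
  x_2 = 0.0758·6 + 0.1425·70 + 1.1262·24 + 0.1504·81 + 0.1167·25 + 0.0405·8 + 0.1540·19 + 0.1597·80 = 68.5896
  x_3 = 0.1414·6 + 0.1485·70 + 0.0694·24 + 1.0756·81 + 0.1536·25 + 0.0435·8 + 0.1139·19 + 0.0890·80 = 113.5084
  x_4 = 0.1549·6 + 0.0949·70 + 0.1661·24 + 0.1727·81 + 1.1739·25 + 0.0386·8 + 0.0878·19 + 0.1464·80 = 68.5798
  x_5 = 0.1315·6 + 0.1641·70 + 0.1446·24 + 0.0781·81 + 0.1699·25 + 1.1127·8 + 0.1185·19 + 0.1258·80 = 47.5426
  x_6 = 0.0718·6 + 0.1552·70 + 0.1603·24 + 0.0940·81 + 0.1165·25 + 0.0753·8 + 1.0990·19 + 0.0952·80 = 54.7712
  x_7 = 0.0696·6 + 0.1138·70 + 0.1565·24 + 0.1693·81 + 0.1827·25 + 0.1066·8 + 0.1490·19 + 1.1612·80 = 127.0003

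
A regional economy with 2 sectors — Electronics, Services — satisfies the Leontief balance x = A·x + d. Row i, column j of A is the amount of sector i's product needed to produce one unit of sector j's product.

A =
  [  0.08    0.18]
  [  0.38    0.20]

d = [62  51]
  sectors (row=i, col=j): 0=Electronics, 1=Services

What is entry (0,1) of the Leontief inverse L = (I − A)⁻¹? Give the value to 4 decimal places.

Form M = I − A:
  [  0.92   -0.18]
  [ -0.38    0.80]
Leontief inverse L = M⁻¹:
  [  1.1983    0.2696]
  [  0.5692    1.3781]
Total output x = L · d:
  x_0 = 1.1983·62 + 0.2696·51 = 88.0467
  x_1 = 0.5692·62 + 1.3781·51 = 105.5722

L[0,1] = 0.2696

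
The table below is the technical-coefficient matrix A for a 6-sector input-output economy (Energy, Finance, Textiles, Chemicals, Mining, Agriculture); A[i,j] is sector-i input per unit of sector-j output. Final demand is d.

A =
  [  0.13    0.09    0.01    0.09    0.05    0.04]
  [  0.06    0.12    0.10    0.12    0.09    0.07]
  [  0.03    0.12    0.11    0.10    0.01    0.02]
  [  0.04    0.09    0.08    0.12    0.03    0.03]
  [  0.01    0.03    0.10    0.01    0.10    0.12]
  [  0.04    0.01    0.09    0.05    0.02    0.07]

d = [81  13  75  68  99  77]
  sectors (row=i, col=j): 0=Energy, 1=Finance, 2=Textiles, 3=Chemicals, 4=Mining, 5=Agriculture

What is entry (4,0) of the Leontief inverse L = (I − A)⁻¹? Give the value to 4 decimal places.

L[4,0] = 0.0328

Form M = I − A:
  [  0.87   -0.09   -0.01   -0.09   -0.05   -0.04]
  [ -0.06    0.88   -0.10   -0.12   -0.09   -0.07]
  [ -0.03   -0.12    0.89   -0.10   -0.01   -0.02]
  [ -0.04   -0.09   -0.08    0.88   -0.03   -0.03]
  [ -0.01   -0.03   -0.10   -0.01    0.90   -0.12]
  [ -0.04   -0.01   -0.09   -0.05   -0.02    0.93]
Leontief inverse L = M⁻¹:
  [  1.1734    0.1479    0.0614    0.1526    0.0875    0.0791]
  [  0.1055    1.1989    0.1820    0.2035    0.1373    0.1230]
  [  0.0638    0.1853    1.1703    0.1683    0.0419    0.0527]
  [  0.0732    0.1502    0.1375    1.1843    0.0615    0.0635]
  [  0.0328    0.0701    0.1555    0.0523    1.1269    0.1571]
  [  0.0624    0.0468    0.1286    0.0898    0.0368    1.0919]
Total output x = L · d:
  x_0 = 1.1734·81 + 0.1479·13 + 0.0614·75 + 0.1526·68 + 0.0875·99 + 0.0791·77 = 126.7041
  x_1 = 0.1055·81 + 1.1989·13 + 0.1820·75 + 0.2035·68 + 0.1373·99 + 0.1230·77 = 74.6875
  x_2 = 0.0638·81 + 0.1853·13 + 1.1703·75 + 0.1683·68 + 0.0419·99 + 0.0527·77 = 114.9898
  x_3 = 0.0732·81 + 0.1502·13 + 0.1375·75 + 1.1843·68 + 0.0615·99 + 0.0635·77 = 109.7008
  x_4 = 0.0328·81 + 0.0701·13 + 0.1555·75 + 0.0523·68 + 1.1269·99 + 0.1571·77 = 142.4446
  x_5 = 0.0624·81 + 0.0468·13 + 0.1286·75 + 0.0898·68 + 0.0368·99 + 1.0919·77 = 109.1377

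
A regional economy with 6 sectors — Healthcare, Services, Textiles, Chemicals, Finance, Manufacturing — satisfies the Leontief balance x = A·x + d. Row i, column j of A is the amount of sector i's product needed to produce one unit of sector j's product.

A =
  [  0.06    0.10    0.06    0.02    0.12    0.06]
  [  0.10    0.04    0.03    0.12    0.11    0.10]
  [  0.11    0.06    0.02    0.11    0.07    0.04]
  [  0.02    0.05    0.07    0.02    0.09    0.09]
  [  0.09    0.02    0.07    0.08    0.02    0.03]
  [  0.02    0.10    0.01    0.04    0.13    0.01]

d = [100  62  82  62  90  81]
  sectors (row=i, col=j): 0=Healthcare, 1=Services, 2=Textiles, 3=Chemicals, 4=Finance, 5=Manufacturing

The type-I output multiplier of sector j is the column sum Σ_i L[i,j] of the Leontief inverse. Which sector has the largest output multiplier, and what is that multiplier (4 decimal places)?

Form M = I − A:
  [  0.94   -0.10   -0.06   -0.02   -0.12   -0.06]
  [ -0.10    0.96   -0.03   -0.12   -0.11   -0.10]
  [ -0.11   -0.06    0.98   -0.11   -0.07   -0.04]
  [ -0.02   -0.05   -0.07    0.98   -0.09   -0.09]
  [ -0.09   -0.02   -0.07   -0.08    0.98   -0.03]
  [ -0.02   -0.10   -0.01   -0.04   -0.13    0.99]
Leontief inverse L = M⁻¹:
  [  1.1096    0.1385    0.0907    0.0682    0.1770    0.0965]
  [  0.1474    1.0884    0.0683    0.1644    0.1790    0.1420]
  [  0.1511    0.1002    1.0533    0.1473    0.1290    0.0791]
  [  0.0574    0.0817    0.0924    1.0577    0.1353    0.1157]
  [  0.1221    0.0526    0.0936    0.1088    1.0657    0.0587]
  [  0.0572    0.1240    0.0354    0.0765    0.1684    1.0396]
Total output x = L · d:
  x_0 = 1.1096·100 + 0.1385·62 + 0.0907·82 + 0.0682·62 + 0.1770·90 + 0.0965·81 = 154.9531
  x_1 = 0.1474·100 + 1.0884·62 + 0.0683·82 + 0.1644·62 + 0.1790·90 + 0.1420·81 = 125.6305
  x_2 = 0.1511·100 + 0.1002·62 + 1.0533·82 + 0.1473·62 + 0.1290·90 + 0.0791·81 = 134.8421
  x_3 = 0.0574·100 + 0.0817·62 + 0.0924·82 + 1.0577·62 + 0.1353·90 + 0.1157·81 = 105.5172
  x_4 = 0.1221·100 + 0.0526·62 + 0.0936·82 + 0.1088·62 + 1.0657·90 + 0.0587·81 = 130.5622
  x_5 = 0.0572·100 + 0.1240·62 + 0.0354·82 + 0.0765·62 + 0.1684·90 + 1.0396·81 = 120.4084
Output multipliers (column sums of L):
  Healthcare: 1.6449
  Services: 1.5853
  Textiles: 1.4337
  Chemicals: 1.6229
  Finance: 1.8544
  Manufacturing: 1.5316

Finance (1.8544)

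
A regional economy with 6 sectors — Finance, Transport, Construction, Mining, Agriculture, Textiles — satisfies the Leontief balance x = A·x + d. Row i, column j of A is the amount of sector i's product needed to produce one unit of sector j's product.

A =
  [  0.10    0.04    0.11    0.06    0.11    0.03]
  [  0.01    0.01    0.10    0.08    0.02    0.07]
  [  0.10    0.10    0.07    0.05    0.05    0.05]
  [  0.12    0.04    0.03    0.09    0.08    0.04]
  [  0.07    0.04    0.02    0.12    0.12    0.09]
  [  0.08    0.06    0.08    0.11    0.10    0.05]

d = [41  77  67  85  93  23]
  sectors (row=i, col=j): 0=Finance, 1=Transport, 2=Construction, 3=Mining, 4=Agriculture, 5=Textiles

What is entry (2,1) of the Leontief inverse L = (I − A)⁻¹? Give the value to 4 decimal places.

Form M = I − A:
  [  0.90   -0.04   -0.11   -0.06   -0.11   -0.03]
  [ -0.01    0.99   -0.10   -0.08   -0.02   -0.07]
  [ -0.10   -0.10    0.93   -0.05   -0.05   -0.05]
  [ -0.12   -0.04   -0.03    0.91   -0.08   -0.04]
  [ -0.07   -0.04   -0.02   -0.12    0.88   -0.09]
  [ -0.08   -0.06   -0.08   -0.11   -0.10    0.95]
Leontief inverse L = M⁻¹:
  [  1.1667    0.0800    0.1607    0.1249    0.1765    0.0732]
  [  0.0556    1.0388    0.1318    0.1218    0.0600    0.0961]
  [  0.1567    0.1337    1.1216    0.1084    0.1063    0.0885]
  [  0.1803    0.0717    0.0758    1.1492    0.1417    0.0768]
  [  0.1389    0.0766    0.0681    0.1931    1.1922    0.1347]
  [  0.1505    0.1000    0.1322    0.1807    0.1695    1.0954]
Total output x = L · d:
  x_0 = 1.1667·41 + 0.0800·77 + 0.1607·67 + 0.1249·85 + 0.1765·93 + 0.0732·23 = 93.4747
  x_1 = 0.0556·41 + 1.0388·77 + 0.1318·67 + 0.1218·85 + 0.0600·93 + 0.0961·23 = 109.2399
  x_2 = 0.1567·41 + 0.1337·77 + 1.1216·67 + 0.1084·85 + 0.1063·93 + 0.0885·23 = 112.9914
  x_3 = 0.1803·41 + 0.0717·77 + 0.0758·67 + 1.1492·85 + 0.1417·93 + 0.0768·23 = 130.6175
  x_4 = 0.1389·41 + 0.0766·77 + 0.0681·67 + 0.1931·85 + 1.1922·93 + 0.1347·23 = 146.5465
  x_5 = 0.1505·41 + 0.1000·77 + 0.1322·67 + 0.1807·85 + 0.1695·93 + 1.0954·23 = 79.0466

L[2,1] = 0.1337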